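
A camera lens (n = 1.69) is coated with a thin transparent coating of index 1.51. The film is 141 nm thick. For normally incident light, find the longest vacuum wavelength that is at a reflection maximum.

Top surface (1.0 → 1.51): reflection off a higher-index medium gives a half-wave phase shift.
Ray reflecting at the bottom interface goes from n = 1.51 toward n = 1.69: a half-wave phase shift.
Net: no relative phase inversion (both shifts match).
With no net inversion, constructive interference in reflection requires 2 n t = m λ.
λ = 2 n t / m. The longest wavelength is m = 1: λ = 2 × 1.51 × 141 / 1.00 = 426 nm.

426 nm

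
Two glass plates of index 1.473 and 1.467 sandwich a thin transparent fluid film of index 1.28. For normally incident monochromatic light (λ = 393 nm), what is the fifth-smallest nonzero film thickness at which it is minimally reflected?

768 nm

At the upper boundary (n = 1.473 to n = 1.28) the reflected ray undergoes no phase shift.
At the lower boundary (n = 1.28 to n = 1.467) the reflected ray undergoes a half-wave phase shift.
The two reflections differ by half a wavelength.
For minimum reflection here: 2 n t = m λ.
The fifth-smallest nonzero thickness corresponds to m = 5: t = m λ / (2 n) = 5.00 × 393 / (2 × 1.28) = 768 nm.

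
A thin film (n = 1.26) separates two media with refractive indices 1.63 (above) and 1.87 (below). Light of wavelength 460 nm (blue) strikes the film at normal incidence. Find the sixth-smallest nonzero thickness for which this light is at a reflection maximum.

Ray reflecting at the top interface goes from n = 1.63 toward n = 1.26: no phase shift.
At the lower boundary (n = 1.26 to n = 1.87) the reflected ray undergoes a half-wave phase shift.
The two reflections differ by half a wavelength.
With one net inversion, constructive interference in reflection requires 2 n t = (m + ½) λ.
The sixth-smallest nonzero thickness corresponds to m = 5: t = (m + ½) λ / (2 n) = 5.50 × 460 / (2 × 1.26) = 1004 nm.

1004 nm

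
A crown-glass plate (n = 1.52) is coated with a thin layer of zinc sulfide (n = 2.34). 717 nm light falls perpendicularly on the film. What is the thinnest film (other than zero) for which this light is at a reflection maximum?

76.6 nm

At the upper boundary (n = 1.0 to n = 2.34) the reflected ray undergoes a half-wave phase shift.
Bottom surface (2.34 → 1.52): reflection off a lower-index medium gives no phase shift.
Net: one phase inversion between the two reflected rays.
With one net inversion, constructive interference in reflection requires 2 n t = (m + ½) λ.
Minimum at m = 0: t = λ / (4 n) = 717 / (4 × 2.34) = 76.6 nm.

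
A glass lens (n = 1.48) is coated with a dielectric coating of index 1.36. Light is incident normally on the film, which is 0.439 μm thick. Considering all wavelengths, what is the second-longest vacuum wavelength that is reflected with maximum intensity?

Ray reflecting at the top interface goes from n = 1.0 toward n = 1.36: a half-wave phase shift.
At the lower boundary (n = 1.36 to n = 1.48) the reflected ray undergoes a half-wave phase shift.
Zero or two π shifts → no net half-wave offset.
With no net inversion, constructive interference in reflection requires 2 n t = m λ.
λ = 2 n t / m. The second-longest wavelength is m = 2: λ = 2 × 1.36 × 439 / 2.00 = 597 nm.

597 nm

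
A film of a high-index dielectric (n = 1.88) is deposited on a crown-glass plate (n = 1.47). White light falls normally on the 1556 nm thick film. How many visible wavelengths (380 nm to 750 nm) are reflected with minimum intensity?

8

Ray reflecting at the top interface goes from n = 1.0 toward n = 1.88: a half-wave phase shift.
Bottom surface (1.88 → 1.47): reflection off a lower-index medium gives no phase shift.
Exactly one π shift → a net half-wave offset.
So the condition for destructive reflection is 2 n t = m λ.
λ = 2 n t / m = 5851 / m nm.
m=7: 836 nm (IR); m=8: 731 nm (visible); m=9: 650 nm (visible); m=10: 585 nm (visible); m=11: 532 nm (visible); m=12: 488 nm (visible); m=13: 450 nm (visible); m=14: 418 nm (visible); m=15: 390 nm (visible); m=16: 366 nm (UV).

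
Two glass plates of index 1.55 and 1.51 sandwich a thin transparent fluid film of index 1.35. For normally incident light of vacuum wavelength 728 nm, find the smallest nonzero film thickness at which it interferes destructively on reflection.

270 nm

Top surface (1.55 → 1.35): reflection off a lower-index medium gives no phase shift.
Ray reflecting at the bottom interface goes from n = 1.35 toward n = 1.51: a half-wave phase shift.
Exactly one π shift → a net half-wave offset.
So the condition for destructive reflection is 2 n t = m λ.
Minimum nonzero at m = 1: t = λ / (2 n) = 728 / (2 × 1.35) = 270 nm.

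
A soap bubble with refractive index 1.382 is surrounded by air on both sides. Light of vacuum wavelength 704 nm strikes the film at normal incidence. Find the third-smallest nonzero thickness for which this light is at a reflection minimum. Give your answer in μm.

0.764 μm

At the upper boundary (n = 1.0 to n = 1.382) the reflected ray undergoes a half-wave phase shift.
At the lower boundary (n = 1.382 to n = 1.0) the reflected ray undergoes no phase shift.
The two reflections differ by half a wavelength.
With one net inversion, destructive interference in reflection requires 2 n t = m λ.
The third-smallest nonzero thickness corresponds to m = 3: t = m λ / (2 n) = 3.00 × 704 / (2 × 1.382) = 764 nm.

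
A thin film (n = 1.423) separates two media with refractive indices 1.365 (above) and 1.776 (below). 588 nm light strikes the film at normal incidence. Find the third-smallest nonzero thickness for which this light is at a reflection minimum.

Ray reflecting at the top interface goes from n = 1.365 toward n = 1.423: a half-wave phase shift.
At the lower boundary (n = 1.423 to n = 1.776) the reflected ray undergoes a half-wave phase shift.
The two reflections carry the same phase change, so no net offset.
For weak reflection here: 2 n t = (m + ½) λ.
The third-smallest nonzero thickness corresponds to m = 2: t = (m + ½) λ / (2 n) = 2.50 × 588 / (2 × 1.423) = 517 nm.

517 nm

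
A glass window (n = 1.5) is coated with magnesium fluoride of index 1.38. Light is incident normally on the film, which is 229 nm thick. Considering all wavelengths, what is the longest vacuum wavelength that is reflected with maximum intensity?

At the upper boundary (n = 1.0 to n = 1.38) the reflected ray undergoes a half-wave phase shift.
Ray reflecting at the bottom interface goes from n = 1.38 toward n = 1.5: a half-wave phase shift.
Net: no relative phase inversion (both shifts match).
For strong reflection here: 2 n t = m λ.
λ = 2 n t / m. The longest wavelength is m = 1: λ = 2 × 1.38 × 229 / 1.00 = 632 nm.

632 nm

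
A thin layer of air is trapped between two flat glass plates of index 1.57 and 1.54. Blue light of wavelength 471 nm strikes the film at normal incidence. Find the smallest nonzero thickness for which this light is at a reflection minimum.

At the upper boundary (n = 1.57 to n = 1.0) the reflected ray undergoes no phase shift.
Bottom surface (1.0 → 1.54): reflection off a higher-index medium gives a half-wave phase shift.
The two reflections differ by half a wavelength.
So the condition for destructive reflection is 2 n t = m λ.
The smallest nonzero thickness corresponds to m = 1: t = m λ / (2 n) = 1.00 × 471 / (2 × 1.0) = 236 nm.

236 nm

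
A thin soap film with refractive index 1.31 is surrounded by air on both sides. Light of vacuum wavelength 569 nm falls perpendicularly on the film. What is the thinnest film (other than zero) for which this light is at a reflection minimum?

217 nm

Top surface (1.0 → 1.31): reflection off a higher-index medium gives a half-wave phase shift.
At the lower boundary (n = 1.31 to n = 1.0) the reflected ray undergoes no phase shift.
Exactly one π shift → a net half-wave offset.
For weak reflection here: 2 n t = m λ.
Minimum nonzero at m = 1: t = λ / (2 n) = 569 / (2 × 1.31) = 217 nm.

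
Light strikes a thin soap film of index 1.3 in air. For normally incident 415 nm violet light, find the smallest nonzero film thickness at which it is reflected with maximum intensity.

Ray reflecting at the top interface goes from n = 1.0 toward n = 1.3: a half-wave phase shift.
At the lower boundary (n = 1.3 to n = 1.0) the reflected ray undergoes no phase shift.
Exactly one π shift → a net half-wave offset.
So the condition for constructive reflection is 2 n t = (m + ½) λ.
Minimum at m = 0: t = λ / (4 n) = 415 / (4 × 1.3) = 79.8 nm.

79.8 nm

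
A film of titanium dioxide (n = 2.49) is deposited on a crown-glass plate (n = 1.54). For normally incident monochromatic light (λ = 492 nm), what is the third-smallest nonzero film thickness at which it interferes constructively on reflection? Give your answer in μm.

0.247 μm

Ray reflecting at the top interface goes from n = 1.0 toward n = 2.49: a half-wave phase shift.
Ray reflecting at the bottom interface goes from n = 2.49 toward n = 1.54: no phase shift.
The two reflections differ by half a wavelength.
So the condition for constructive reflection is 2 n t = (m + ½) λ.
The third-smallest nonzero thickness corresponds to m = 2: t = (m + ½) λ / (2 n) = 2.50 × 492 / (2 × 2.49) = 247 nm.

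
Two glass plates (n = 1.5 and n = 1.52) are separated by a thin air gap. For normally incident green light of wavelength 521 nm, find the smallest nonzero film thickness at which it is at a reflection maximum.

Top surface (1.5 → 1.0): reflection off a lower-index medium gives no phase shift.
Ray reflecting at the bottom interface goes from n = 1.0 toward n = 1.52: a half-wave phase shift.
Net: one phase inversion between the two reflected rays.
With one net inversion, constructive interference in reflection requires 2 n t = (m + ½) λ.
Minimum at m = 0: t = λ / (4 n) = 521 / (4 × 1.0) = 130 nm.

130 nm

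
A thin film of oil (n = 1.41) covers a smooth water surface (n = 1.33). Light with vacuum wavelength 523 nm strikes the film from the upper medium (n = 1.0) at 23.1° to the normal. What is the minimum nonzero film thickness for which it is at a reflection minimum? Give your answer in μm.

0.193 μm

Ray reflecting at the top interface goes from n = 1.0 toward n = 1.41: a half-wave phase shift.
Bottom surface (1.41 → 1.33): reflection off a lower-index medium gives no phase shift.
Exactly one π shift → a net half-wave offset.
So the condition for destructive reflection is 2 n t cos θ_r = m λ.
Snell's law: 1.0 sin 23.1° = 1.41 sin θ_r → sin θ_r = 0.278, cos θ_r = 0.961.
Minimum nonzero at m = 1: t = λ / (2 n cos θ_r) = 523 / (2 × 1.41 × 0.961) = 193 nm.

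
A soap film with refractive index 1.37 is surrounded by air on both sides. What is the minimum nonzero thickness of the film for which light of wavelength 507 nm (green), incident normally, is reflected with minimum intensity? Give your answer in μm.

Ray reflecting at the top interface goes from n = 1.0 toward n = 1.37: a half-wave phase shift.
Bottom surface (1.37 → 1.0): reflection off a lower-index medium gives no phase shift.
Exactly one π shift → a net half-wave offset.
For weak reflection here: 2 n t = m λ.
Minimum nonzero at m = 1: t = λ / (2 n) = 507 / (2 × 1.37) = 185 nm.

0.185 μm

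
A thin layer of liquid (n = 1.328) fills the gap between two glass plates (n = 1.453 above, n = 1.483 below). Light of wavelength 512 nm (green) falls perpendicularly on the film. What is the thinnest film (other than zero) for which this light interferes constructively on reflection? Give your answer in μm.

At the upper boundary (n = 1.453 to n = 1.328) the reflected ray undergoes no phase shift.
At the lower boundary (n = 1.328 to n = 1.483) the reflected ray undergoes a half-wave phase shift.
Exactly one π shift → a net half-wave offset.
For maximum reflection here: 2 n t = (m + ½) λ.
Minimum at m = 0: t = λ / (4 n) = 512 / (4 × 1.328) = 96.4 nm.

0.0964 μm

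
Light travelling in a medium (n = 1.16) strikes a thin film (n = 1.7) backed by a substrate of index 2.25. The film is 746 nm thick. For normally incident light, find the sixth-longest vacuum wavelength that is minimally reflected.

461 nm

Ray reflecting at the top interface goes from n = 1.16 toward n = 1.7: a half-wave phase shift.
Ray reflecting at the bottom interface goes from n = 1.7 toward n = 2.25: a half-wave phase shift.
Net: no relative phase inversion (both shifts match).
With no net inversion, destructive interference in reflection requires 2 n t = (m + ½) λ.
λ = 2 n t / (m + ½). The sixth-longest wavelength is m = 5: λ = 2 × 1.7 × 746 / 5.50 = 461 nm.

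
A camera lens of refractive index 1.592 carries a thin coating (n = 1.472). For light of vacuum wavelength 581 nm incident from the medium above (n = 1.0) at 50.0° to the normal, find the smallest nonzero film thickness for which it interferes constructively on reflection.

231 nm

Ray reflecting at the top interface goes from n = 1.0 toward n = 1.472: a half-wave phase shift.
Bottom surface (1.472 → 1.592): reflection off a higher-index medium gives a half-wave phase shift.
Net: no relative phase inversion (both shifts match).
So the condition for constructive reflection is 2 n t cos θ_r = m λ.
Snell's law: 1.0 sin 50.0° = 1.472 sin θ_r → sin θ_r = 0.520, cos θ_r = 0.854.
Minimum nonzero at m = 1: t = λ / (2 n cos θ_r) = 581 / (2 × 1.472 × 0.854) = 231 nm.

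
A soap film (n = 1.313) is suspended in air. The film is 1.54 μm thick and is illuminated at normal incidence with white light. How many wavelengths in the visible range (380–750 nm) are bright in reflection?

Ray reflecting at the top interface goes from n = 1.0 toward n = 1.313: a half-wave phase shift.
Bottom surface (1.313 → 1.0): reflection off a lower-index medium gives no phase shift.
Net: one phase inversion between the two reflected rays.
For maximum reflection here: 2 n t = (m + ½) λ.
λ = 2 n t / (m + ½) = 4044 / (m + ½) nm.
m=4: 899 nm (IR); m=5: 735 nm (visible); m=6: 622 nm (visible); m=7: 539 nm (visible); m=8: 476 nm (visible); m=9: 426 nm (visible); m=10: 385 nm (visible); m=11: 352 nm (UV).

6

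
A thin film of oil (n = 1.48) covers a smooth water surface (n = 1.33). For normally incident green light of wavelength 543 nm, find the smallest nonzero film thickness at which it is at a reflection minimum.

At the upper boundary (n = 1.0 to n = 1.48) the reflected ray undergoes a half-wave phase shift.
Bottom surface (1.48 → 1.33): reflection off a lower-index medium gives no phase shift.
The two reflections differ by half a wavelength.
With one net inversion, destructive interference in reflection requires 2 n t = m λ.
Minimum nonzero at m = 1: t = λ / (2 n) = 543 / (2 × 1.48) = 183 nm.

183 nm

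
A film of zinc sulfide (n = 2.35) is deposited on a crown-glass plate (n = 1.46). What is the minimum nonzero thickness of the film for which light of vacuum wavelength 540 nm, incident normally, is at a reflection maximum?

At the upper boundary (n = 1.0 to n = 2.35) the reflected ray undergoes a half-wave phase shift.
At the lower boundary (n = 2.35 to n = 1.46) the reflected ray undergoes no phase shift.
Net: one phase inversion between the two reflected rays.
With one net inversion, constructive interference in reflection requires 2 n t = (m + ½) λ.
Minimum at m = 0: t = λ / (4 n) = 540 / (4 × 2.35) = 57.4 nm.

57.4 nm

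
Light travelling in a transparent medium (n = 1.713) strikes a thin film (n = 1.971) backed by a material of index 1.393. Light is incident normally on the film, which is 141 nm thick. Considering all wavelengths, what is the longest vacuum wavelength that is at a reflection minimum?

At the upper boundary (n = 1.713 to n = 1.971) the reflected ray undergoes a half-wave phase shift.
Bottom surface (1.971 → 1.393): reflection off a lower-index medium gives no phase shift.
The two reflections differ by half a wavelength.
With one net inversion, destructive interference in reflection requires 2 n t = m λ.
λ = 2 n t / m. The longest wavelength is m = 1: λ = 2 × 1.971 × 141 / 1.00 = 556 nm.

556 nm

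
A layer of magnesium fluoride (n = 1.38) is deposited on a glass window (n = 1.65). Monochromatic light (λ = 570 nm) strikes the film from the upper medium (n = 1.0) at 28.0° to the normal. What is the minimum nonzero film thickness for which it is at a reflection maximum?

220 nm

Top surface (1.0 → 1.38): reflection off a higher-index medium gives a half-wave phase shift.
Bottom surface (1.38 → 1.65): reflection off a higher-index medium gives a half-wave phase shift.
The two reflections carry the same phase change, so no net offset.
For strong reflection here: 2 n t cos θ_r = m λ.
Snell's law: 1.0 sin 28.0° = 1.38 sin θ_r → sin θ_r = 0.340, cos θ_r = 0.940.
Minimum nonzero at m = 1: t = λ / (2 n cos θ_r) = 570 / (2 × 1.38 × 0.940) = 220 nm.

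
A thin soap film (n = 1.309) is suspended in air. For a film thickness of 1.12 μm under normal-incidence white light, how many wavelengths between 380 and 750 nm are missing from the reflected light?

At the upper boundary (n = 1.0 to n = 1.309) the reflected ray undergoes a half-wave phase shift.
At the lower boundary (n = 1.309 to n = 1.0) the reflected ray undergoes no phase shift.
The two reflections differ by half a wavelength.
So the condition for destructive reflection is 2 n t = m λ.
λ = 2 n t / m = 2932 / m nm.
m=3: 977 nm (IR); m=4: 733 nm (visible); m=5: 586 nm (visible); m=6: 489 nm (visible); m=7: 419 nm (visible); m=8: 367 nm (UV).

4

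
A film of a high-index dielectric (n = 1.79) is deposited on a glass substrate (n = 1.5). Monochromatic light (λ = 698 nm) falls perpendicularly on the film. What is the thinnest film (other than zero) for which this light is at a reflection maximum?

Ray reflecting at the top interface goes from n = 1.0 toward n = 1.79: a half-wave phase shift.
At the lower boundary (n = 1.79 to n = 1.5) the reflected ray undergoes no phase shift.
The two reflections differ by half a wavelength.
So the condition for constructive reflection is 2 n t = (m + ½) λ.
Minimum at m = 0: t = λ / (4 n) = 698 / (4 × 1.79) = 97.5 nm.

97.5 nm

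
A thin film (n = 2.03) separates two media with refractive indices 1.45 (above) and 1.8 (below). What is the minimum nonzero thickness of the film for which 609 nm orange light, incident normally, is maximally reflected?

75.0 nm

Top surface (1.45 → 2.03): reflection off a higher-index medium gives a half-wave phase shift.
Bottom surface (2.03 → 1.8): reflection off a lower-index medium gives no phase shift.
Net: one phase inversion between the two reflected rays.
So the condition for constructive reflection is 2 n t = (m + ½) λ.
Minimum at m = 0: t = λ / (4 n) = 609 / (4 × 2.03) = 75.0 nm.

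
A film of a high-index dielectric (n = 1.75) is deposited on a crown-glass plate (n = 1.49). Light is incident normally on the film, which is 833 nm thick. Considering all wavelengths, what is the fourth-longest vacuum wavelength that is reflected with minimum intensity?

729 nm

Top surface (1.0 → 1.75): reflection off a higher-index medium gives a half-wave phase shift.
Ray reflecting at the bottom interface goes from n = 1.75 toward n = 1.49: no phase shift.
Net: one phase inversion between the two reflected rays.
So the condition for destructive reflection is 2 n t = m λ.
λ = 2 n t / m. The fourth-longest wavelength is m = 4: λ = 2 × 1.75 × 833 / 4.00 = 729 nm.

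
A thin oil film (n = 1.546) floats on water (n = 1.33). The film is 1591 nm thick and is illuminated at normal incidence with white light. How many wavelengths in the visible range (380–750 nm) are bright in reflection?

At the upper boundary (n = 1.0 to n = 1.546) the reflected ray undergoes a half-wave phase shift.
Bottom surface (1.546 → 1.33): reflection off a lower-index medium gives no phase shift.
Net: one phase inversion between the two reflected rays.
So the condition for constructive reflection is 2 n t = (m + ½) λ.
λ = 2 n t / (m + ½) = 4919 / (m + ½) nm.
m=6: 757 nm (IR); m=7: 656 nm (visible); m=8: 579 nm (visible); m=9: 518 nm (visible); m=10: 469 nm (visible); m=11: 428 nm (visible); m=12: 394 nm (visible); m=13: 364 nm (UV).

6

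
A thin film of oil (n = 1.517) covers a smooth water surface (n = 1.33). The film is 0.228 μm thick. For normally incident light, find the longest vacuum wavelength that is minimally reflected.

692 nm

Top surface (1.0 → 1.517): reflection off a higher-index medium gives a half-wave phase shift.
Bottom surface (1.517 → 1.33): reflection off a lower-index medium gives no phase shift.
The two reflections differ by half a wavelength.
For weak reflection here: 2 n t = m λ.
λ = 2 n t / m. The longest wavelength is m = 1: λ = 2 × 1.517 × 228 / 1.00 = 692 nm.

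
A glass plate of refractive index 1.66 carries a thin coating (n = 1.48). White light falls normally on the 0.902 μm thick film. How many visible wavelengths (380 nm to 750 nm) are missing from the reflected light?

Ray reflecting at the top interface goes from n = 1.0 toward n = 1.48: a half-wave phase shift.
Bottom surface (1.48 → 1.66): reflection off a higher-index medium gives a half-wave phase shift.
The two reflections carry the same phase change, so no net offset.
So the condition for destructive reflection is 2 n t = (m + ½) λ.
λ = 2 n t / (m + ½) = 2670 / (m + ½) nm.
m=3: 763 nm (IR); m=4: 593 nm (visible); m=5: 485 nm (visible); m=6: 411 nm (visible); m=7: 356 nm (UV).

3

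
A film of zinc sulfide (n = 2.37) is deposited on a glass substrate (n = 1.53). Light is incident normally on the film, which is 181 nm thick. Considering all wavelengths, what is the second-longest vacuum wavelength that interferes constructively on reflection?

572 nm

Ray reflecting at the top interface goes from n = 1.0 toward n = 2.37: a half-wave phase shift.
Bottom surface (2.37 → 1.53): reflection off a lower-index medium gives no phase shift.
Exactly one π shift → a net half-wave offset.
For bright reflection here: 2 n t = (m + ½) λ.
λ = 2 n t / (m + ½). The second-longest wavelength is m = 1: λ = 2 × 2.37 × 181 / 1.50 = 572 nm.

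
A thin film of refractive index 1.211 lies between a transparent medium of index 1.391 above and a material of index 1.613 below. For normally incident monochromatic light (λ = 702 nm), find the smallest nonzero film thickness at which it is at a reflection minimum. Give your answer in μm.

0.290 μm

Ray reflecting at the top interface goes from n = 1.391 toward n = 1.211: no phase shift.
At the lower boundary (n = 1.211 to n = 1.613) the reflected ray undergoes a half-wave phase shift.
Net: one phase inversion between the two reflected rays.
So the condition for destructive reflection is 2 n t = m λ.
Minimum nonzero at m = 1: t = λ / (2 n) = 702 / (2 × 1.211) = 290 nm.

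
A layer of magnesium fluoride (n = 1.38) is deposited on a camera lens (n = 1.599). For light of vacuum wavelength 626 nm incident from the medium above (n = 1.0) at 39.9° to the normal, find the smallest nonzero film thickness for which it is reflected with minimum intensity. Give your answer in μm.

0.128 μm

Ray reflecting at the top interface goes from n = 1.0 toward n = 1.38: a half-wave phase shift.
Ray reflecting at the bottom interface goes from n = 1.38 toward n = 1.599: a half-wave phase shift.
Zero or two π shifts → no net half-wave offset.
With no net inversion, destructive interference in reflection requires 2 n t cos θ_r = (m + ½) λ.
Snell's law: 1.0 sin 39.9° = 1.38 sin θ_r → sin θ_r = 0.465, cos θ_r = 0.885.
Minimum at m = 0: t = λ / (4 n cos θ_r) = 626 / (4 × 1.38 × 0.885) = 128 nm.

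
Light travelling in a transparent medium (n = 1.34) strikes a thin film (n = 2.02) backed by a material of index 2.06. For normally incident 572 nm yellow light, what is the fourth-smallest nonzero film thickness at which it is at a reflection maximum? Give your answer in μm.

0.566 μm

Top surface (1.34 → 2.02): reflection off a higher-index medium gives a half-wave phase shift.
Bottom surface (2.02 → 2.06): reflection off a higher-index medium gives a half-wave phase shift.
The two reflections carry the same phase change, so no net offset.
With no net inversion, constructive interference in reflection requires 2 n t = m λ.
The fourth-smallest nonzero thickness corresponds to m = 4: t = m λ / (2 n) = 4.00 × 572 / (2 × 2.02) = 566 nm.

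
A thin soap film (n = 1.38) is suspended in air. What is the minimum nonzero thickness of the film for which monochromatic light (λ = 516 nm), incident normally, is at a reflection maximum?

Top surface (1.0 → 1.38): reflection off a higher-index medium gives a half-wave phase shift.
At the lower boundary (n = 1.38 to n = 1.0) the reflected ray undergoes no phase shift.
Net: one phase inversion between the two reflected rays.
So the condition for constructive reflection is 2 n t = (m + ½) λ.
Minimum at m = 0: t = λ / (4 n) = 516 / (4 × 1.38) = 93.5 nm.

93.5 nm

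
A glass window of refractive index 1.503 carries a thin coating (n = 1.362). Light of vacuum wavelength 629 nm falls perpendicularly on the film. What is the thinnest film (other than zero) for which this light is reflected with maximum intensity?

231 nm

Ray reflecting at the top interface goes from n = 1.0 toward n = 1.362: a half-wave phase shift.
Bottom surface (1.362 → 1.503): reflection off a higher-index medium gives a half-wave phase shift.
Net: no relative phase inversion (both shifts match).
With no net inversion, constructive interference in reflection requires 2 n t = m λ.
Minimum nonzero at m = 1: t = λ / (2 n) = 629 / (2 × 1.362) = 231 nm.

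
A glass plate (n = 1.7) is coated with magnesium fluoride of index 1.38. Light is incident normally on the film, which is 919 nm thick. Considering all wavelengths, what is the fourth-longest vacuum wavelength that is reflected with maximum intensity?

634 nm

At the upper boundary (n = 1.0 to n = 1.38) the reflected ray undergoes a half-wave phase shift.
Bottom surface (1.38 → 1.7): reflection off a higher-index medium gives a half-wave phase shift.
The two reflections carry the same phase change, so no net offset.
For strong reflection here: 2 n t = m λ.
λ = 2 n t / m. The fourth-longest wavelength is m = 4: λ = 2 × 1.38 × 919 / 4.00 = 634 nm.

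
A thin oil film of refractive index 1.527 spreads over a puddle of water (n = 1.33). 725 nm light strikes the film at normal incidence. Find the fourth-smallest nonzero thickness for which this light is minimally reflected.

950 nm

Top surface (1.0 → 1.527): reflection off a higher-index medium gives a half-wave phase shift.
At the lower boundary (n = 1.527 to n = 1.33) the reflected ray undergoes no phase shift.
Net: one phase inversion between the two reflected rays.
So the condition for destructive reflection is 2 n t = m λ.
The fourth-smallest nonzero thickness corresponds to m = 4: t = m λ / (2 n) = 4.00 × 725 / (2 × 1.527) = 950 nm.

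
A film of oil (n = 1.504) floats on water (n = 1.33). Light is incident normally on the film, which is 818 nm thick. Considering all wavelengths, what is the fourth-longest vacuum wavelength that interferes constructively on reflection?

703 nm

Ray reflecting at the top interface goes from n = 1.0 toward n = 1.504: a half-wave phase shift.
Ray reflecting at the bottom interface goes from n = 1.504 toward n = 1.33: no phase shift.
Exactly one π shift → a net half-wave offset.
So the condition for constructive reflection is 2 n t = (m + ½) λ.
λ = 2 n t / (m + ½). The fourth-longest wavelength is m = 3: λ = 2 × 1.504 × 818 / 3.50 = 703 nm.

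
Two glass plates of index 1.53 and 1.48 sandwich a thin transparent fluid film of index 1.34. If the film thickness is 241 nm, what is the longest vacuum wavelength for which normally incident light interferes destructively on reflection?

646 nm

Ray reflecting at the top interface goes from n = 1.53 toward n = 1.34: no phase shift.
At the lower boundary (n = 1.34 to n = 1.48) the reflected ray undergoes a half-wave phase shift.
Net: one phase inversion between the two reflected rays.
So the condition for destructive reflection is 2 n t = m λ.
λ = 2 n t / m. The longest wavelength is m = 1: λ = 2 × 1.34 × 241 / 1.00 = 646 nm.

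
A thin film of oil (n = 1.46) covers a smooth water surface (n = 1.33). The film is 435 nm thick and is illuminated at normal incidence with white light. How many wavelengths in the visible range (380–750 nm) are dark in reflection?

2

At the upper boundary (n = 1.0 to n = 1.46) the reflected ray undergoes a half-wave phase shift.
At the lower boundary (n = 1.46 to n = 1.33) the reflected ray undergoes no phase shift.
Net: one phase inversion between the two reflected rays.
With one net inversion, destructive interference in reflection requires 2 n t = m λ.
λ = 2 n t / m = 1270 / m nm.
m=1: 1270 nm (IR); m=2: 635 nm (visible); m=3: 423 nm (visible); m=4: 318 nm (UV).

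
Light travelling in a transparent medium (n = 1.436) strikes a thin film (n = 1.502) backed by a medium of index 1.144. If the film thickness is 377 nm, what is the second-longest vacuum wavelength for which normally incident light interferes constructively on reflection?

At the upper boundary (n = 1.436 to n = 1.502) the reflected ray undergoes a half-wave phase shift.
Bottom surface (1.502 → 1.144): reflection off a lower-index medium gives no phase shift.
The two reflections differ by half a wavelength.
For maximum reflection here: 2 n t = (m + ½) λ.
λ = 2 n t / (m + ½). The second-longest wavelength is m = 1: λ = 2 × 1.502 × 377 / 1.50 = 755 nm.

755 nm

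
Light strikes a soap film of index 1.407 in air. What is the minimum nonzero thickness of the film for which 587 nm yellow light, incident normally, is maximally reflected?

At the upper boundary (n = 1.0 to n = 1.407) the reflected ray undergoes a half-wave phase shift.
Ray reflecting at the bottom interface goes from n = 1.407 toward n = 1.0: no phase shift.
Net: one phase inversion between the two reflected rays.
For bright reflection here: 2 n t = (m + ½) λ.
Minimum at m = 0: t = λ / (4 n) = 587 / (4 × 1.407) = 104 nm.

104 nm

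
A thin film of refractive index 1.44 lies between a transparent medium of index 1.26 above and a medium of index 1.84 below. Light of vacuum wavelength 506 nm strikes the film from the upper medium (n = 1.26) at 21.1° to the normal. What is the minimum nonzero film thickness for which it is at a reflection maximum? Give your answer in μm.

At the upper boundary (n = 1.26 to n = 1.44) the reflected ray undergoes a half-wave phase shift.
At the lower boundary (n = 1.44 to n = 1.84) the reflected ray undergoes a half-wave phase shift.
The two reflections carry the same phase change, so no net offset.
With no net inversion, constructive interference in reflection requires 2 n t cos θ_r = m λ.
Snell's law: 1.26 sin 21.1° = 1.44 sin θ_r → sin θ_r = 0.315, cos θ_r = 0.949.
Minimum nonzero at m = 1: t = λ / (2 n cos θ_r) = 506 / (2 × 1.44 × 0.949) = 185 nm.

0.185 μm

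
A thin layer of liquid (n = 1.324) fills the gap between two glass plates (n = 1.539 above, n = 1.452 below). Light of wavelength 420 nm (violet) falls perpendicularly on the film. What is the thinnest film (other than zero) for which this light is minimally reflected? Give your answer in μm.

Ray reflecting at the top interface goes from n = 1.539 toward n = 1.324: no phase shift.
At the lower boundary (n = 1.324 to n = 1.452) the reflected ray undergoes a half-wave phase shift.
The two reflections differ by half a wavelength.
With one net inversion, destructive interference in reflection requires 2 n t = m λ.
Minimum nonzero at m = 1: t = λ / (2 n) = 420 / (2 × 1.324) = 159 nm.

0.159 μm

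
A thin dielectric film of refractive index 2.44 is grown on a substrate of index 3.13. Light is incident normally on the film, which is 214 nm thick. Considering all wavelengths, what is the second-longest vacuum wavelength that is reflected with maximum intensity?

Ray reflecting at the top interface goes from n = 1.0 toward n = 2.44: a half-wave phase shift.
Bottom surface (2.44 → 3.13): reflection off a higher-index medium gives a half-wave phase shift.
Net: no relative phase inversion (both shifts match).
For maximum reflection here: 2 n t = m λ.
λ = 2 n t / m. The second-longest wavelength is m = 2: λ = 2 × 2.44 × 214 / 2.00 = 522 nm.

522 nm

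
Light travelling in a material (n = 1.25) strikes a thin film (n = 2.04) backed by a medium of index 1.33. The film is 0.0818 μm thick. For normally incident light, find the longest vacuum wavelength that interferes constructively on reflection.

667 nm

At the upper boundary (n = 1.25 to n = 2.04) the reflected ray undergoes a half-wave phase shift.
Bottom surface (2.04 → 1.33): reflection off a lower-index medium gives no phase shift.
The two reflections differ by half a wavelength.
So the condition for constructive reflection is 2 n t = (m + ½) λ.
λ = 2 n t / (m + ½). The longest wavelength is m = 0: λ = 2 × 2.04 × 81.8 / 0.500 = 667 nm.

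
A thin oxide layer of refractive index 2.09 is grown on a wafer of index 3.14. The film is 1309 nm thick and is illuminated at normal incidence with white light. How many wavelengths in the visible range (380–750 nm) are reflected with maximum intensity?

Ray reflecting at the top interface goes from n = 1.0 toward n = 2.09: a half-wave phase shift.
At the lower boundary (n = 2.09 to n = 3.14) the reflected ray undergoes a half-wave phase shift.
The two reflections carry the same phase change, so no net offset.
With no net inversion, constructive interference in reflection requires 2 n t = m λ.
λ = 2 n t / m = 5472 / m nm.
m=7: 782 nm (IR); m=8: 684 nm (visible); m=9: 608 nm (visible); m=10: 547 nm (visible); m=11: 497 nm (visible); m=12: 456 nm (visible); m=13: 421 nm (visible); m=14: 391 nm (visible); m=15: 365 nm (UV).

7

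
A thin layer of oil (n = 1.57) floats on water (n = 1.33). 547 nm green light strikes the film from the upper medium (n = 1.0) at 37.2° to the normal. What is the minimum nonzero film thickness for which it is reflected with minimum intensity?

189 nm

Ray reflecting at the top interface goes from n = 1.0 toward n = 1.57: a half-wave phase shift.
At the lower boundary (n = 1.57 to n = 1.33) the reflected ray undergoes no phase shift.
The two reflections differ by half a wavelength.
For dark reflection here: 2 n t cos θ_r = m λ.
Snell's law: 1.0 sin 37.2° = 1.57 sin θ_r → sin θ_r = 0.385, cos θ_r = 0.923.
Minimum nonzero at m = 1: t = λ / (2 n cos θ_r) = 547 / (2 × 1.57 × 0.923) = 189 nm.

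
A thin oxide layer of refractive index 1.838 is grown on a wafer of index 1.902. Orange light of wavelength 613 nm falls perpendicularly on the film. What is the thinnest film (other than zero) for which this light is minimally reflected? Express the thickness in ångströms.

834 Å

At the upper boundary (n = 1.0 to n = 1.838) the reflected ray undergoes a half-wave phase shift.
Ray reflecting at the bottom interface goes from n = 1.838 toward n = 1.902: a half-wave phase shift.
Net: no relative phase inversion (both shifts match).
For dark reflection here: 2 n t = (m + ½) λ.
Minimum at m = 0: t = λ / (4 n) = 613 / (4 × 1.838) = 83.4 nm.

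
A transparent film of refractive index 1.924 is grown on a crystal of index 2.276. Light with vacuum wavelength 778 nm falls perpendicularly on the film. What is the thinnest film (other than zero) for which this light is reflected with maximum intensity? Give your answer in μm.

0.202 μm

Ray reflecting at the top interface goes from n = 1.0 toward n = 1.924: a half-wave phase shift.
Ray reflecting at the bottom interface goes from n = 1.924 toward n = 2.276: a half-wave phase shift.
The two reflections carry the same phase change, so no net offset.
With no net inversion, constructive interference in reflection requires 2 n t = m λ.
Minimum nonzero at m = 1: t = λ / (2 n) = 778 / (2 × 1.924) = 202 nm.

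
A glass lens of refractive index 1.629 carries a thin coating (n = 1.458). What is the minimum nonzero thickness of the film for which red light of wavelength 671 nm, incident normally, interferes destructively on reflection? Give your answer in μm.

At the upper boundary (n = 1.0 to n = 1.458) the reflected ray undergoes a half-wave phase shift.
At the lower boundary (n = 1.458 to n = 1.629) the reflected ray undergoes a half-wave phase shift.
The two reflections carry the same phase change, so no net offset.
For weak reflection here: 2 n t = (m + ½) λ.
Minimum at m = 0: t = λ / (4 n) = 671 / (4 × 1.458) = 115 nm.

0.115 μm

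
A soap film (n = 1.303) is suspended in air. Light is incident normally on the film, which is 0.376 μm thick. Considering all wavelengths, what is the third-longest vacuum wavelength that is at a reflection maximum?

392 nm

At the upper boundary (n = 1.0 to n = 1.303) the reflected ray undergoes a half-wave phase shift.
Bottom surface (1.303 → 1.0): reflection off a lower-index medium gives no phase shift.
Net: one phase inversion between the two reflected rays.
So the condition for constructive reflection is 2 n t = (m + ½) λ.
λ = 2 n t / (m + ½). The third-longest wavelength is m = 2: λ = 2 × 1.303 × 376 / 2.50 = 392 nm.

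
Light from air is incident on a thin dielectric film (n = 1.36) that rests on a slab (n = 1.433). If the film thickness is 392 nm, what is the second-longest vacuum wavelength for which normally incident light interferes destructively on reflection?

711 nm

At the upper boundary (n = 1.0 to n = 1.36) the reflected ray undergoes a half-wave phase shift.
Bottom surface (1.36 → 1.433): reflection off a higher-index medium gives a half-wave phase shift.
Zero or two π shifts → no net half-wave offset.
So the condition for destructive reflection is 2 n t = (m + ½) λ.
λ = 2 n t / (m + ½). The second-longest wavelength is m = 1: λ = 2 × 1.36 × 392 / 1.50 = 711 nm.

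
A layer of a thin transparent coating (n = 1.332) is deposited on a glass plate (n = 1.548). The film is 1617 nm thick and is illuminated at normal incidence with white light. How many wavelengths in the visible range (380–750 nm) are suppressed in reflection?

At the upper boundary (n = 1.0 to n = 1.332) the reflected ray undergoes a half-wave phase shift.
Ray reflecting at the bottom interface goes from n = 1.332 toward n = 1.548: a half-wave phase shift.
Net: no relative phase inversion (both shifts match).
For weak reflection here: 2 n t = (m + ½) λ.
λ = 2 n t / (m + ½) = 4308 / (m + ½) nm.
m=5: 783 nm (IR); m=6: 663 nm (visible); m=7: 574 nm (visible); m=8: 507 nm (visible); m=9: 453 nm (visible); m=10: 410 nm (visible); m=11: 375 nm (UV).

5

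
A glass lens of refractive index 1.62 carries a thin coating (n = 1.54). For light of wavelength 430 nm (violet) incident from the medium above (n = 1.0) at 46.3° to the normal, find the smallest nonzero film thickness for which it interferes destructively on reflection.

At the upper boundary (n = 1.0 to n = 1.54) the reflected ray undergoes a half-wave phase shift.
At the lower boundary (n = 1.54 to n = 1.62) the reflected ray undergoes a half-wave phase shift.
Net: no relative phase inversion (both shifts match).
With no net inversion, destructive interference in reflection requires 2 n t cos θ_r = (m + ½) λ.
Snell's law: 1.0 sin 46.3° = 1.54 sin θ_r → sin θ_r = 0.469, cos θ_r = 0.883.
Minimum at m = 0: t = λ / (4 n cos θ_r) = 430 / (4 × 1.54 × 0.883) = 79.1 nm.

79.1 nm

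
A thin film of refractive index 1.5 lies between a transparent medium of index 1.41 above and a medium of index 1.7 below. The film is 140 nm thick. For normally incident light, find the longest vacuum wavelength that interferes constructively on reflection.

420 nm

Ray reflecting at the top interface goes from n = 1.41 toward n = 1.5: a half-wave phase shift.
At the lower boundary (n = 1.5 to n = 1.7) the reflected ray undergoes a half-wave phase shift.
The two reflections carry the same phase change, so no net offset.
With no net inversion, constructive interference in reflection requires 2 n t = m λ.
λ = 2 n t / m. The longest wavelength is m = 1: λ = 2 × 1.5 × 140 / 1.00 = 420 nm.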